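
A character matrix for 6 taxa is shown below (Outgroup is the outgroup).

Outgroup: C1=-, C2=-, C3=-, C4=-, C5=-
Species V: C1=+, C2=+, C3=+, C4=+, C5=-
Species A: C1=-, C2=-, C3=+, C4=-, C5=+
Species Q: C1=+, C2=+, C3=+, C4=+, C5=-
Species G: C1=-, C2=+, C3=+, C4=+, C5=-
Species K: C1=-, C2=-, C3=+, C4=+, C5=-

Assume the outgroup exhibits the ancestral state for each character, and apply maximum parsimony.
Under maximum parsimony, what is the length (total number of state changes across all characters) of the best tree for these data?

5

The outgroup has state '-' for every character, so '+' is the derived state throughout.
C1 (derived state '+') is shared by Species Q and Species V — a synapomorphy uniting that clade.
C2: derived state '+' in Species G, Species Q, and Species V only — synapomorphy for {Species G, Species Q, Species V}.
C3 (derived state '+') is shared by all ingroup taxa — unites the whole ingroup.
C4 (derived state '+') is shared by Species G, Species K, Species Q, and Species V — a synapomorphy uniting that clade.
C5 (derived state '+') is unique to Species A (autapomorphy; uninformative for grouping).
Most parsimonious ingroup topology: ((((Species V,Species Q),Species G),Species K),Species A).
Changes per character on this tree: C1: 1; C2: 1; C3: 1; C4: 1; C5: 1.
Total = 5.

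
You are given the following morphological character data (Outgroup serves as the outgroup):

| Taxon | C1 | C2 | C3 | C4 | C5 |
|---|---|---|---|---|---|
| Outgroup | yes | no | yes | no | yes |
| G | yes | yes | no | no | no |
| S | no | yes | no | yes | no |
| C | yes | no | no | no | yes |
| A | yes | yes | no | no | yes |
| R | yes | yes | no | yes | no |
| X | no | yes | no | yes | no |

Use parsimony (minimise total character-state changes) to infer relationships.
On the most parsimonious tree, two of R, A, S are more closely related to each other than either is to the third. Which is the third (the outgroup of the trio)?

Character polarity is set by the outgroup: the derived state is whichever differs from the outgroup's state, so for C1, C3, C5 the derived state is 'no', and for the remaining characters it is 'yes'.
C1 (derived state 'no') is shared by S and X — a synapomorphy uniting that clade.
C2 (derived state 'yes') is shared by A, G, R, S, and X — a synapomorphy uniting that clade.
All ingroup taxa share the derived state 'no' for C3; it defines the ingroup but does not resolve relationships within it.
Only R, S, and X show the derived state 'yes' for C4, supporting them as a clade.
Only G, R, S, and X show the derived state 'no' for C5, supporting them as a clade.
Most parsimonious ingroup topology: (((G,((S,X),R)),A),C).
S and R share a more recent common ancestor with each other than either does with A, so A is the least closely related of the three.

A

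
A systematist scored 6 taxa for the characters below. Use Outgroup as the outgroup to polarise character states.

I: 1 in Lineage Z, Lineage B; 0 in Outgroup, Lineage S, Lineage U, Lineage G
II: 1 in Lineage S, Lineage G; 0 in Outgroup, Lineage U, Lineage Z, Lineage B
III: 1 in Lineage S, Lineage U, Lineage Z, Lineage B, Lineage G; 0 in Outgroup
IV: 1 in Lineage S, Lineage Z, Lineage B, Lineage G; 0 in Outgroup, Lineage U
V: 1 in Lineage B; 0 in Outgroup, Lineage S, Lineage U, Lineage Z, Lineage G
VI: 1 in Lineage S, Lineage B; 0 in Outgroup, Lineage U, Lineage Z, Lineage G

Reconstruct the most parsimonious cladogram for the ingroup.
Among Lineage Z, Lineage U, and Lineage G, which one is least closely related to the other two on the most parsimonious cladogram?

Lineage U

The outgroup has state '0' for every character, so '1' is the derived state throughout.
I (derived state '1') is shared by Lineage B and Lineage Z — a synapomorphy uniting that clade.
II (derived state '1') is shared by Lineage G and Lineage S — a synapomorphy uniting that clade.
All ingroup taxa share the derived state '1' for III; it defines the ingroup but does not resolve relationships within it.
IV (derived state '1') is shared by Lineage B, Lineage G, Lineage S, and Lineage Z — a synapomorphy uniting that clade.
V: derived state '1' in Lineage B only — an autapomorphy, so it tells us nothing about relationships among taxa.
VI groups Lineage B and Lineage S, which is incompatible with the clades supported by the remaining characters; treating it as convergent (homoplasy) costs fewer steps than any alternative tree.
Most parsimonious ingroup topology: (((Lineage S,Lineage G),(Lineage Z,Lineage B)),Lineage U).
Lineage G and Lineage Z share a more recent common ancestor with each other than either does with Lineage U, so Lineage U is the least closely related of the three.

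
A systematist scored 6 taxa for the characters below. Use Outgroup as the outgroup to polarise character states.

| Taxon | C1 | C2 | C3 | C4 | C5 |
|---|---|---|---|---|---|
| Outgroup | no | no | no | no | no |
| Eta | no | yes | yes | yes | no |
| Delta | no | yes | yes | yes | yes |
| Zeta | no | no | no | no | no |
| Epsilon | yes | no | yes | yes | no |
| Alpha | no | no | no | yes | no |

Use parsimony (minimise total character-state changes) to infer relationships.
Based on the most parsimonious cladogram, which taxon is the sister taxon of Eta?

The outgroup has state 'no' for every character, so 'yes' is the derived state throughout.
C1 (derived state 'yes') is unique to Epsilon (autapomorphy; uninformative for grouping).
C2 (derived state 'yes') is shared by Delta and Eta — a synapomorphy uniting that clade.
C3 (derived state 'yes') is shared by Delta, Epsilon, and Eta — a synapomorphy uniting that clade.
C4: derived state 'yes' in Alpha, Delta, Epsilon, and Eta only — synapomorphy for {Alpha, Delta, Epsilon, Eta}.
C5: derived state 'yes' in Delta only — an autapomorphy, so it tells us nothing about relationships among taxa.
Most parsimonious ingroup topology: ((((Eta,Delta),Epsilon),Alpha),Zeta).
Eta and Delta form a cherry on this tree, so they are sister taxa.

Delta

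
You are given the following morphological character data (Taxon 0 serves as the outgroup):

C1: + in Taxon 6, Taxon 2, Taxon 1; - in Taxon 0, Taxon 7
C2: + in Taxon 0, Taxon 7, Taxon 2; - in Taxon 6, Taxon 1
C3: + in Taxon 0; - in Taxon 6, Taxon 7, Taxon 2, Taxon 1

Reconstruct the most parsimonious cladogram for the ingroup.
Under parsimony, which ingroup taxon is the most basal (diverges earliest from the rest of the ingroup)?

Taxon 7

Character polarity is set by the outgroup: the derived state is whichever differs from the outgroup's state, so for C2, C3 the derived state is '-', and for the remaining characters it is '+'.
C1 (derived state '+') is shared by Taxon 1, Taxon 2, and Taxon 6 — a synapomorphy uniting that clade.
C2: derived state '-' in Taxon 1 and Taxon 6 only — synapomorphy for {Taxon 1, Taxon 6}.
C3 (derived state '-') is shared by all ingroup taxa — unites the whole ingroup.
Most parsimonious ingroup topology: (((Taxon 6,Taxon 1),Taxon 2),Taxon 7).
Taxon 7 is sister to the clade containing all other ingroup taxa, so it is the earliest-diverging (most basal) ingroup lineage.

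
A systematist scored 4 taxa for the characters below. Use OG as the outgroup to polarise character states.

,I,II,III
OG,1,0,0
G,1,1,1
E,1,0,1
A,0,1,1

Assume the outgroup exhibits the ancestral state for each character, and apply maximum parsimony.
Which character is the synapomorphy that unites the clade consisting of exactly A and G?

Character polarity is set by the outgroup: the derived state is whichever differs from the outgroup's state, so for I the derived state is '0', and for the remaining characters it is '1'.
I: derived state '0' in A only — an autapomorphy, so it tells us nothing about relationships among taxa.
II: derived state '1' in A and G only — synapomorphy for {A, G}.
All ingroup taxa share the derived state '1' for III; it defines the ingroup but does not resolve relationships within it.
Most parsimonious ingroup topology: ((G,A),E).
The clade {A, G} is supported by II: its derived state '1' occurs in exactly those taxa and in no other taxon (including the outgroup).

II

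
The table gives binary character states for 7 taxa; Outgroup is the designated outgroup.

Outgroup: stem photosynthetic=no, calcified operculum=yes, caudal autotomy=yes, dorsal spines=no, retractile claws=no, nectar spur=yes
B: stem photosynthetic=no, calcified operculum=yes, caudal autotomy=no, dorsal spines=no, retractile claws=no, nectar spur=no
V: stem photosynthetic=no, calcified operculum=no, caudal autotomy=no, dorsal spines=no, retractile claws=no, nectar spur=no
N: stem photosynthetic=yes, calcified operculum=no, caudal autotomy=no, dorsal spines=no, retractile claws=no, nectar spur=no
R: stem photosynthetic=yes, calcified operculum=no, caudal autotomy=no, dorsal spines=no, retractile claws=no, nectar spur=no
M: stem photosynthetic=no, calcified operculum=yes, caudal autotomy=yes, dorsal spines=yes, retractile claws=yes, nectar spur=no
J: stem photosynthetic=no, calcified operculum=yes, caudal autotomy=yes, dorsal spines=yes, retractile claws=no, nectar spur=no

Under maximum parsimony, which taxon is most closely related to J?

Character polarity is set by the outgroup: the derived state is whichever differs from the outgroup's state, so for calcified operculum, caudal autotomy, nectar spur the derived state is 'no', and for the remaining characters it is 'yes'.
stem photosynthetic (derived state 'yes') is shared by N and R — a synapomorphy uniting that clade.
calcified operculum: derived state 'no' in N, R, and V only — synapomorphy for {N, R, V}.
caudal autotomy (derived state 'no') is shared by B, N, R, and V — a synapomorphy uniting that clade.
dorsal spines: derived state 'yes' in J and M only — synapomorphy for {J, M}.
retractile claws (derived state 'yes') is unique to M (autapomorphy; uninformative for grouping).
All ingroup taxa share the derived state 'no' for nectar spur; it defines the ingroup but does not resolve relationships within it.
Most parsimonious ingroup topology: ((B,(V,(N,R))),(M,J)).
J and M form a cherry on this tree, so they are sister taxa.

M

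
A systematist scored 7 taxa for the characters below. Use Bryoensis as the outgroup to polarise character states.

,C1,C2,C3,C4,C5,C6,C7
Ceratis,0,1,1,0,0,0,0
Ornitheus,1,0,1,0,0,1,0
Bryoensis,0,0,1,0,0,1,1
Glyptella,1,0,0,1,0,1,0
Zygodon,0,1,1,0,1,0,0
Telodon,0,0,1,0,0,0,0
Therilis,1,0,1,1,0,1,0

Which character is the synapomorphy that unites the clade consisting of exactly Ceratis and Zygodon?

C2

Character polarity is set by the outgroup: the derived state is whichever differs from the outgroup's state, so for C3, C6, C7 the derived state is '0', and for the remaining characters it is '1'.
C1 (derived state '1') is shared by Glyptella, Ornitheus, and Therilis — a synapomorphy uniting that clade.
Only Ceratis and Zygodon show the derived state '1' for C2, supporting them as a clade.
C3 (derived state '0') is unique to Glyptella (autapomorphy; uninformative for grouping).
C4: derived state '1' in Glyptella and Therilis only — synapomorphy for {Glyptella, Therilis}.
C5: derived state '1' in Zygodon only — an autapomorphy, so it tells us nothing about relationships among taxa.
Only Ceratis, Telodon, and Zygodon show the derived state '0' for C6, supporting them as a clade.
All ingroup taxa share the derived state '0' for C7; it defines the ingroup but does not resolve relationships within it.
Most parsimonious ingroup topology: (((Glyptella,Therilis),Ornitheus),((Zygodon,Ceratis),Telodon)).
The clade {Ceratis, Zygodon} is supported by C2: its derived state '1' occurs in exactly those taxa and in no other taxon (including the outgroup).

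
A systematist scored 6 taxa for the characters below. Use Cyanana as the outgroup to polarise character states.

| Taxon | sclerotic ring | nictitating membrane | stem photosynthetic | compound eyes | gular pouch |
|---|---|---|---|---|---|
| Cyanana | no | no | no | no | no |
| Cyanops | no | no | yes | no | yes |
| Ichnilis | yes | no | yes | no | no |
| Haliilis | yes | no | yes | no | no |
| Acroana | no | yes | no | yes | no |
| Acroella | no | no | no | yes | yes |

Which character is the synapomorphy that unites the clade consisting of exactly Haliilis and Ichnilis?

The outgroup has state 'no' for every character, so 'yes' is the derived state throughout.
sclerotic ring: derived state 'yes' in Haliilis and Ichnilis only — synapomorphy for {Haliilis, Ichnilis}.
nictitating membrane: derived state 'yes' in Acroana only — an autapomorphy, so it tells us nothing about relationships among taxa.
stem photosynthetic (derived state 'yes') is shared by Cyanops, Haliilis, and Ichnilis — a synapomorphy uniting that clade.
compound eyes: derived state 'yes' in Acroana and Acroella only — synapomorphy for {Acroana, Acroella}.
gular pouch groups Acroella and Cyanops, which is incompatible with the clades supported by the remaining characters; treating it as convergent (homoplasy) costs fewer steps than any alternative tree.
Most parsimonious ingroup topology: ((Cyanops,(Ichnilis,Haliilis)),(Acroana,Acroella)).
The clade {Haliilis, Ichnilis} is supported by sclerotic ring: its derived state 'yes' occurs in exactly those taxa and in no other taxon (including the outgroup).

sclerotic ring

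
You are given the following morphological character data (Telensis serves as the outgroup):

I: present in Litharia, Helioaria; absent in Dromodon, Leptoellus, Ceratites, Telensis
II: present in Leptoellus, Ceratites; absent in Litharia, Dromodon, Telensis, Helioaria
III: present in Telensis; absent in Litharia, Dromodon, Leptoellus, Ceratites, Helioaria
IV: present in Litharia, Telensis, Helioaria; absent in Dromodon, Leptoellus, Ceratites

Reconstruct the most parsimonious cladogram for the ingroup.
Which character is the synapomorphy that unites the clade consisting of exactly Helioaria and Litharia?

I

Character polarity is set by the outgroup: the derived state is whichever differs from the outgroup's state, so for III, IV the derived state is 'absent', and for the remaining characters it is 'present'.
Only Helioaria and Litharia show the derived state 'present' for I, supporting them as a clade.
II (derived state 'present') is shared by Ceratites and Leptoellus — a synapomorphy uniting that clade.
III (derived state 'absent') is shared by all ingroup taxa — unites the whole ingroup.
Only Ceratites, Dromodon, and Leptoellus show the derived state 'absent' for IV, supporting them as a clade.
Most parsimonious ingroup topology: (((Leptoellus,Ceratites),Dromodon),(Helioaria,Litharia)).
The clade {Helioaria, Litharia} is supported by I: its derived state 'present' occurs in exactly those taxa and in no other taxon (including the outgroup).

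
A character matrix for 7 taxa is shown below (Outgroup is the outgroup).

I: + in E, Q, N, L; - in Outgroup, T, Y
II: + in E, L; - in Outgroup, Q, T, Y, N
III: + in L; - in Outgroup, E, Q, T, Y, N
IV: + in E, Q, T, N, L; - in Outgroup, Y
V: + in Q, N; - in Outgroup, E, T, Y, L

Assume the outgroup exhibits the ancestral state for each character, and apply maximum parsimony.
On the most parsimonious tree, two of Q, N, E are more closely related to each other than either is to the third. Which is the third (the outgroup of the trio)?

The outgroup has state '-' for every character, so '+' is the derived state throughout.
Only E, L, N, and Q show the derived state '+' for I, supporting them as a clade.
II (derived state '+') is shared by E and L — a synapomorphy uniting that clade.
III (derived state '+') is unique to L (autapomorphy; uninformative for grouping).
Only E, L, N, Q, and T show the derived state '+' for IV, supporting them as a clade.
V (derived state '+') is shared by N and Q — a synapomorphy uniting that clade.
Most parsimonious ingroup topology: ((((E,L),(Q,N)),T),Y).
N and Q share a more recent common ancestor with each other than either does with E, so E is the least closely related of the three.

E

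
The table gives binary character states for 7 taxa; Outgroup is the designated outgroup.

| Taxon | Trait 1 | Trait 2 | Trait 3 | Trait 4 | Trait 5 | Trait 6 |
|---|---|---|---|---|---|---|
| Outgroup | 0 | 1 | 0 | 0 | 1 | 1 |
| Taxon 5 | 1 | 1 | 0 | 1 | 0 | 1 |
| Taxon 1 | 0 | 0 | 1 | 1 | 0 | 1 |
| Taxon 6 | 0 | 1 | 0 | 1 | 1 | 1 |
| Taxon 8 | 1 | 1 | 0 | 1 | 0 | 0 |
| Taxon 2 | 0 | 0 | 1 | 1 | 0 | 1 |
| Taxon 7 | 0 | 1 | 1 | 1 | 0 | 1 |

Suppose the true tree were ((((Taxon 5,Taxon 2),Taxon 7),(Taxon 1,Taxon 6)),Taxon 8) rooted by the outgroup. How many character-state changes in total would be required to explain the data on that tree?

Map each character onto ((((Taxon 5,Taxon 2),Taxon 7),(Taxon 1,Taxon 6)),Taxon 8) (rooted by Outgroup) and count the minimum state changes it requires (Fitch parsimony):
Trait 1: 2; Trait 2: 2; Trait 3: 3; Trait 4: 1; Trait 5: 2; Trait 6: 1.
Total tree length = 11.

11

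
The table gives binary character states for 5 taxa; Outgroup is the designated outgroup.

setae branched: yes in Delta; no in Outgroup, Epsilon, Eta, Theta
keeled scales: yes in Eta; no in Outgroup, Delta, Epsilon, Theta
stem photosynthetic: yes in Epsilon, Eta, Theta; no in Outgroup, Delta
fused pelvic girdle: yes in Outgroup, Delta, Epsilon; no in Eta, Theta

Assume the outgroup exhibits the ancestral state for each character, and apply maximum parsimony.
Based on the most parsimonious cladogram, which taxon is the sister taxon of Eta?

Theta

Character polarity is set by the outgroup: the derived state is whichever differs from the outgroup's state, so for fused pelvic girdle the derived state is 'no', and for the remaining characters it is 'yes'.
setae branched (derived state 'yes') is unique to Delta (autapomorphy; uninformative for grouping).
keeled scales: derived state 'yes' in Eta only — an autapomorphy, so it tells us nothing about relationships among taxa.
stem photosynthetic (derived state 'yes') is shared by Epsilon, Eta, and Theta — a synapomorphy uniting that clade.
Only Eta and Theta show the derived state 'no' for fused pelvic girdle, supporting them as a clade.
Most parsimonious ingroup topology: (Delta,(Epsilon,(Eta,Theta))).
Eta and Theta form a cherry on this tree, so they are sister taxa.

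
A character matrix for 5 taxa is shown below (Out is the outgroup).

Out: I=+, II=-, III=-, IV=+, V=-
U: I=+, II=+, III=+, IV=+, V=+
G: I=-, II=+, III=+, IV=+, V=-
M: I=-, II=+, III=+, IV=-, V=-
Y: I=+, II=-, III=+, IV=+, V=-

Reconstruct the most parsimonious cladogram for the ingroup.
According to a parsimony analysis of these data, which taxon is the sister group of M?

Character polarity is set by the outgroup: the derived state is whichever differs from the outgroup's state, so for I, IV the derived state is '-', and for the remaining characters it is '+'.
Only G and M show the derived state '-' for I, supporting them as a clade.
II: derived state '+' in G, M, and U only — synapomorphy for {G, M, U}.
III (derived state '+') is shared by all ingroup taxa — unites the whole ingroup.
IV: derived state '-' in M only — an autapomorphy, so it tells us nothing about relationships among taxa.
V: derived state '+' in U only — an autapomorphy, so it tells us nothing about relationships among taxa.
Most parsimonious ingroup topology: ((U,(G,M)),Y).
M and G form a cherry on this tree, so they are sister taxa.

G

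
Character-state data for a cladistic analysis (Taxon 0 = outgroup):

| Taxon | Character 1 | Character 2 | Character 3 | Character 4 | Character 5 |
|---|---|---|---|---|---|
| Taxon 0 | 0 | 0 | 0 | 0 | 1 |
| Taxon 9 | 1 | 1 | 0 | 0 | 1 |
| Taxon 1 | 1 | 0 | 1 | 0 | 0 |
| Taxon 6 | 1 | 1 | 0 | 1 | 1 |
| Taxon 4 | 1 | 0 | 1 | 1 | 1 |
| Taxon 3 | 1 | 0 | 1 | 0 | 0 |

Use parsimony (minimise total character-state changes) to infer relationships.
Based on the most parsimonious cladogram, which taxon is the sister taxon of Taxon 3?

Taxon 1

Character polarity is set by the outgroup: the derived state is whichever differs from the outgroup's state, so for Character 5 the derived state is '0', and for the remaining characters it is '1'.
Character 1 (derived state '1') is shared by all ingroup taxa — unites the whole ingroup.
Only Taxon 6 and Taxon 9 show the derived state '1' for Character 2, supporting them as a clade.
Only Taxon 1, Taxon 3, and Taxon 4 show the derived state '1' for Character 3, supporting them as a clade.
Character 4 groups Taxon 4 and Taxon 6, which is incompatible with the clades supported by the remaining characters; treating it as convergent (homoplasy) costs fewer steps than any alternative tree.
Character 5 (derived state '0') is shared by Taxon 1 and Taxon 3 — a synapomorphy uniting that clade.
Most parsimonious ingroup topology: ((Taxon 9,Taxon 6),((Taxon 1,Taxon 3),Taxon 4)).
Taxon 3 and Taxon 1 form a cherry on this tree, so they are sister taxa.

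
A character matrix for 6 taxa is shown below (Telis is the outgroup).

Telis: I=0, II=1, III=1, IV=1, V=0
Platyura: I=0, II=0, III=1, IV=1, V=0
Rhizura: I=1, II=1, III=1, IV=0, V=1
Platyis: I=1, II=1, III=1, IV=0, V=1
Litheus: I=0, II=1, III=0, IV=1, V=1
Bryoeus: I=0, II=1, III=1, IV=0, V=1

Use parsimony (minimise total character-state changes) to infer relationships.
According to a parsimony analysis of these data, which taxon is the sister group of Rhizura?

Character polarity is set by the outgroup: the derived state is whichever differs from the outgroup's state, so for II, III, IV the derived state is '0', and for the remaining characters it is '1'.
Only Platyis and Rhizura show the derived state '1' for I, supporting them as a clade.
II: derived state '0' in Platyura only — an autapomorphy, so it tells us nothing about relationships among taxa.
III: derived state '0' in Litheus only — an autapomorphy, so it tells us nothing about relationships among taxa.
Only Bryoeus, Platyis, and Rhizura show the derived state '0' for IV, supporting them as a clade.
V: derived state '1' in Bryoeus, Litheus, Platyis, and Rhizura only — synapomorphy for {Bryoeus, Litheus, Platyis, Rhizura}.
Most parsimonious ingroup topology: (Platyura,(((Rhizura,Platyis),Bryoeus),Litheus)).
Rhizura and Platyis form a cherry on this tree, so they are sister taxa.

Platyis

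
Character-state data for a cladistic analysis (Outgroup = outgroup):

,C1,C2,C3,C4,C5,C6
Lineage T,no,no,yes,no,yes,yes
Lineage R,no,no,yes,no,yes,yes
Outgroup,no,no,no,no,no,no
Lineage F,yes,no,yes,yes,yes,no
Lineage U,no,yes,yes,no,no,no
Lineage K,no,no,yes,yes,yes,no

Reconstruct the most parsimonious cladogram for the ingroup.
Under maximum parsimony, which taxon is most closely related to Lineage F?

The outgroup has state 'no' for every character, so 'yes' is the derived state throughout.
C1 (derived state 'yes') is unique to Lineage F (autapomorphy; uninformative for grouping).
C2: derived state 'yes' in Lineage U only — an autapomorphy, so it tells us nothing about relationships among taxa.
C3 (derived state 'yes') is shared by all ingroup taxa — unites the whole ingroup.
Only Lineage F and Lineage K show the derived state 'yes' for C4, supporting them as a clade.
Only Lineage F, Lineage K, Lineage R, and Lineage T show the derived state 'yes' for C5, supporting them as a clade.
C6 (derived state 'yes') is shared by Lineage R and Lineage T — a synapomorphy uniting that clade.
Most parsimonious ingroup topology: (((Lineage F,Lineage K),(Lineage T,Lineage R)),Lineage U).
Lineage F and Lineage K form a cherry on this tree, so they are sister taxa.

Lineage K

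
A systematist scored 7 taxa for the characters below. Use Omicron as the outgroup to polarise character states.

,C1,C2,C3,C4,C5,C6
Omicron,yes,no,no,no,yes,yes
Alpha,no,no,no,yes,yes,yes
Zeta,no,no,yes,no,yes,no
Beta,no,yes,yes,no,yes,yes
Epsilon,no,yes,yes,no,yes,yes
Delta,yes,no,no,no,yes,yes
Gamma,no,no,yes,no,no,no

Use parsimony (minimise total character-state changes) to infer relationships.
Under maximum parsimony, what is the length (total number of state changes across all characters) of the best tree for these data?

Character polarity is set by the outgroup: the derived state is whichever differs from the outgroup's state, so for C1, C5, C6 the derived state is 'no', and for the remaining characters it is 'yes'.
Only Alpha, Beta, Epsilon, Gamma, and Zeta show the derived state 'no' for C1, supporting them as a clade.
Only Beta and Epsilon show the derived state 'yes' for C2, supporting them as a clade.
Only Beta, Epsilon, Gamma, and Zeta show the derived state 'yes' for C3, supporting them as a clade.
C4 (derived state 'yes') is unique to Alpha (autapomorphy; uninformative for grouping).
C5: derived state 'no' in Gamma only — an autapomorphy, so it tells us nothing about relationships among taxa.
C6: derived state 'no' in Gamma and Zeta only — synapomorphy for {Gamma, Zeta}.
Most parsimonious ingroup topology: ((Alpha,((Zeta,Gamma),(Beta,Epsilon))),Delta).
Changes per character on this tree: C1: 1; C2: 1; C3: 1; C4: 1; C5: 1; C6: 1.
Total = 6.

6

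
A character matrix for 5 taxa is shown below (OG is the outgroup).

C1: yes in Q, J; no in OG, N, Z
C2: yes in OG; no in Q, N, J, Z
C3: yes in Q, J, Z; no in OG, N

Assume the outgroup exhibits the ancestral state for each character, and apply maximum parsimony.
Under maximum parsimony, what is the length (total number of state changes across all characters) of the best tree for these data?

Character polarity is set by the outgroup: the derived state is whichever differs from the outgroup's state, so for C2 the derived state is 'no', and for the remaining characters it is 'yes'.
C1: derived state 'yes' in J and Q only — synapomorphy for {J, Q}.
C2 (derived state 'no') is shared by all ingroup taxa — unites the whole ingroup.
C3: derived state 'yes' in J, Q, and Z only — synapomorphy for {J, Q, Z}.
Most parsimonious ingroup topology: (((Q,J),Z),N).
Changes per character on this tree: C1: 1; C2: 1; C3: 1.
Total = 3.

3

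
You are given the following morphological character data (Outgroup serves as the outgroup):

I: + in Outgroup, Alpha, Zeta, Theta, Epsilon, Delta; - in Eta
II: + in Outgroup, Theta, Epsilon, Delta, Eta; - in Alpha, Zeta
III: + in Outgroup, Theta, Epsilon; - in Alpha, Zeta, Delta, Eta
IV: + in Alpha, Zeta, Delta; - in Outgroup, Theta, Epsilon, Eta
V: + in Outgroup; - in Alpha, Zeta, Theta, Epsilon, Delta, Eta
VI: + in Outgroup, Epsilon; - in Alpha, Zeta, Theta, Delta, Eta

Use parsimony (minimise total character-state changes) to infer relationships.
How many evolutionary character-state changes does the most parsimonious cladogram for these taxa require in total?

Character polarity is set by the outgroup: the derived state is whichever differs from the outgroup's state, so for I, II, III, V, VI the derived state is '-', and for the remaining characters it is '+'.
I: derived state '-' in Eta only — an autapomorphy, so it tells us nothing about relationships among taxa.
II: derived state '-' in Alpha and Zeta only — synapomorphy for {Alpha, Zeta}.
III (derived state '-') is shared by Alpha, Delta, Eta, and Zeta — a synapomorphy uniting that clade.
Only Alpha, Delta, and Zeta show the derived state '+' for IV, supporting them as a clade.
All ingroup taxa share the derived state '-' for V; it defines the ingroup but does not resolve relationships within it.
Only Alpha, Delta, Eta, Theta, and Zeta show the derived state '-' for VI, supporting them as a clade.
Most parsimonious ingroup topology: (((((Alpha,Zeta),Delta),Eta),Theta),Epsilon).
Changes per character on this tree: I: 1; II: 1; III: 1; IV: 1; V: 1; VI: 1.
Total = 6.

6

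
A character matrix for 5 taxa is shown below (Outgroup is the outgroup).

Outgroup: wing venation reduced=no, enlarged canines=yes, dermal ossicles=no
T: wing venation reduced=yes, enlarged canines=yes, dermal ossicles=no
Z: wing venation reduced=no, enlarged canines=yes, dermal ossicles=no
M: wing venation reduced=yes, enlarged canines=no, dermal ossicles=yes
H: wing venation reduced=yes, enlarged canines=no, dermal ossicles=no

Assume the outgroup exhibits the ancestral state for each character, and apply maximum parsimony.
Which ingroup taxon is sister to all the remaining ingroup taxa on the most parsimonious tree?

Z

Character polarity is set by the outgroup: the derived state is whichever differs from the outgroup's state, so for enlarged canines the derived state is 'no', and for the remaining characters it is 'yes'.
wing venation reduced: derived state 'yes' in H, M, and T only — synapomorphy for {H, M, T}.
enlarged canines: derived state 'no' in H and M only — synapomorphy for {H, M}.
dermal ossicles: derived state 'yes' in M only — an autapomorphy, so it tells us nothing about relationships among taxa.
Most parsimonious ingroup topology: (((H,M),T),Z).
Z is sister to the clade containing all other ingroup taxa, so it is the earliest-diverging (most basal) ingroup lineage.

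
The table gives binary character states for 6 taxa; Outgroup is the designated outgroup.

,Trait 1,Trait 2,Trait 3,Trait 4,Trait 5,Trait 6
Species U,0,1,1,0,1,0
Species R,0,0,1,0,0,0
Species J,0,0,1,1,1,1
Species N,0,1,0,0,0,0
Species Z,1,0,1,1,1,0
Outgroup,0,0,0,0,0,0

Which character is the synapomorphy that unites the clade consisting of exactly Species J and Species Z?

Trait 4

The outgroup has state '0' for every character, so '1' is the derived state throughout.
Trait 1: derived state '1' in Species Z only — an autapomorphy, so it tells us nothing about relationships among taxa.
Trait 2 groups Species N and Species U, which is incompatible with the clades supported by the remaining characters; treating it as convergent (homoplasy) costs fewer steps than any alternative tree.
Trait 3: derived state '1' in Species J, Species R, Species U, and Species Z only — synapomorphy for {Species J, Species R, Species U, Species Z}.
Only Species J and Species Z show the derived state '1' for Trait 4, supporting them as a clade.
Trait 5 (derived state '1') is shared by Species J, Species U, and Species Z — a synapomorphy uniting that clade.
Trait 6 (derived state '1') is unique to Species J (autapomorphy; uninformative for grouping).
Most parsimonious ingroup topology: (Species N,(((Species Z,Species J),Species U),Species R)).
The clade {Species J, Species Z} is supported by Trait 4: its derived state '1' occurs in exactly those taxa and in no other taxon (including the outgroup).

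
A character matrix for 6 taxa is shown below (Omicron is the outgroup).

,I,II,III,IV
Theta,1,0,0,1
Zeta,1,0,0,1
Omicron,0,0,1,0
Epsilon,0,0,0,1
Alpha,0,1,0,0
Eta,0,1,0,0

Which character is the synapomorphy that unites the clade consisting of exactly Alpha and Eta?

Character polarity is set by the outgroup: the derived state is whichever differs from the outgroup's state, so for III the derived state is '0', and for the remaining characters it is '1'.
I: derived state '1' in Theta and Zeta only — synapomorphy for {Theta, Zeta}.
II: derived state '1' in Alpha and Eta only — synapomorphy for {Alpha, Eta}.
III (derived state '0') is shared by all ingroup taxa — unites the whole ingroup.
IV (derived state '1') is shared by Epsilon, Theta, and Zeta — a synapomorphy uniting that clade.
Most parsimonious ingroup topology: (((Theta,Zeta),Epsilon),(Eta,Alpha)).
The clade {Alpha, Eta} is supported by II: its derived state '1' occurs in exactly those taxa and in no other taxon (including the outgroup).

II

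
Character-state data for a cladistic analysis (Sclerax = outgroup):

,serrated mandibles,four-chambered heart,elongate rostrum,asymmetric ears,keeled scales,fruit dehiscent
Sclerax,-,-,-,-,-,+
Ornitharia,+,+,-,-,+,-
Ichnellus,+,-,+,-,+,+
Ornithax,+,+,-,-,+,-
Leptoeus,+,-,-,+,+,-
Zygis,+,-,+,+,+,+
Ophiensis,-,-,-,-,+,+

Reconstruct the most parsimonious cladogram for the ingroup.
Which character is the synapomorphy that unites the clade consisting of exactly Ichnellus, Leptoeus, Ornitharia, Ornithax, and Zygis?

Character polarity is set by the outgroup: the derived state is whichever differs from the outgroup's state, so for fruit dehiscent the derived state is '-', and for the remaining characters it is '+'.
Only Ichnellus, Leptoeus, Ornitharia, Ornithax, and Zygis show the derived state '+' for serrated mandibles, supporting them as a clade.
Only Ornitharia and Ornithax show the derived state '+' for four-chambered heart, supporting them as a clade.
Only Ichnellus and Zygis show the derived state '+' for elongate rostrum, supporting them as a clade.
asymmetric ears groups Leptoeus and Zygis, which is incompatible with the clades supported by the remaining characters; treating it as convergent (homoplasy) costs fewer steps than any alternative tree.
keeled scales (derived state '+') is shared by all ingroup taxa — unites the whole ingroup.
fruit dehiscent: derived state '-' in Leptoeus, Ornitharia, and Ornithax only — synapomorphy for {Leptoeus, Ornitharia, Ornithax}.
Most parsimonious ingroup topology: ((((Ornitharia,Ornithax),Leptoeus),(Ichnellus,Zygis)),Ophiensis).
The clade {Ichnellus, Leptoeus, Ornitharia, Ornithax, Zygis} is supported by serrated mandibles: its derived state '+' occurs in exactly those taxa and in no other taxon (including the outgroup).

serrated mandibles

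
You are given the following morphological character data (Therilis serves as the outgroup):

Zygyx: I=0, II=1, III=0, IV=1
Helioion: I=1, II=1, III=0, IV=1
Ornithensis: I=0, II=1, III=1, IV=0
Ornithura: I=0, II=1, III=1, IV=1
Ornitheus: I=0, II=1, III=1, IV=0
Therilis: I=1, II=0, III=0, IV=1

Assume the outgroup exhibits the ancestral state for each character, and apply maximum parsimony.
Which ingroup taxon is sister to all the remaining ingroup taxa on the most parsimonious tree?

Character polarity is set by the outgroup: the derived state is whichever differs from the outgroup's state, so for I, IV the derived state is '0', and for the remaining characters it is '1'.
I (derived state '0') is shared by Ornithensis, Ornitheus, Ornithura, and Zygyx — a synapomorphy uniting that clade.
All ingroup taxa share the derived state '1' for II; it defines the ingroup but does not resolve relationships within it.
III (derived state '1') is shared by Ornithensis, Ornitheus, and Ornithura — a synapomorphy uniting that clade.
Only Ornithensis and Ornitheus show the derived state '0' for IV, supporting them as a clade.
Most parsimonious ingroup topology: (Helioion,((Ornithura,(Ornitheus,Ornithensis)),Zygyx)).
Helioion is sister to the clade containing all other ingroup taxa, so it is the earliest-diverging (most basal) ingroup lineage.

Helioion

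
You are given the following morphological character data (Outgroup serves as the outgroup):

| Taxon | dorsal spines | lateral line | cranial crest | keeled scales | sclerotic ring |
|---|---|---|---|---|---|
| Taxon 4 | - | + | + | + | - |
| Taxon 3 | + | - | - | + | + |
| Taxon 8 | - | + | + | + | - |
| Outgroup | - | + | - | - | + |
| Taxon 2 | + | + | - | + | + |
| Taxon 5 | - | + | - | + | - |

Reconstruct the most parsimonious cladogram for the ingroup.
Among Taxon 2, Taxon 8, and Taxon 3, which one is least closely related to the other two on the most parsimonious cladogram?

Taxon 8

Character polarity is set by the outgroup: the derived state is whichever differs from the outgroup's state, so for lateral line, sclerotic ring the derived state is '-', and for the remaining characters it is '+'.
dorsal spines: derived state '+' in Taxon 2 and Taxon 3 only — synapomorphy for {Taxon 2, Taxon 3}.
lateral line: derived state '-' in Taxon 3 only — an autapomorphy, so it tells us nothing about relationships among taxa.
Only Taxon 4 and Taxon 8 show the derived state '+' for cranial crest, supporting them as a clade.
keeled scales (derived state '+') is shared by all ingroup taxa — unites the whole ingroup.
sclerotic ring: derived state '-' in Taxon 4, Taxon 5, and Taxon 8 only — synapomorphy for {Taxon 4, Taxon 5, Taxon 8}.
Most parsimonious ingroup topology: (((Taxon 4,Taxon 8),Taxon 5),(Taxon 2,Taxon 3)).
Taxon 2 and Taxon 3 share a more recent common ancestor with each other than either does with Taxon 8, so Taxon 8 is the least closely related of the three.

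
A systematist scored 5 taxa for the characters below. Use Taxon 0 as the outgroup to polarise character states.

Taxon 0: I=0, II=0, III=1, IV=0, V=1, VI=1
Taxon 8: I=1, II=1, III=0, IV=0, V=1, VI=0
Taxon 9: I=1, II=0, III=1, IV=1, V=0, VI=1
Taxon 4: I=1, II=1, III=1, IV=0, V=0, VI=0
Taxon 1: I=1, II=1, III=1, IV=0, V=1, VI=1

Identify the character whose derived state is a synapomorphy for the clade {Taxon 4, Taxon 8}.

VI

Character polarity is set by the outgroup: the derived state is whichever differs from the outgroup's state, so for III, V, VI the derived state is '0', and for the remaining characters it is '1'.
I (derived state '1') is shared by all ingroup taxa — unites the whole ingroup.
II (derived state '1') is shared by Taxon 1, Taxon 4, and Taxon 8 — a synapomorphy uniting that clade.
III (derived state '0') is unique to Taxon 8 (autapomorphy; uninformative for grouping).
IV: derived state '1' in Taxon 9 only — an autapomorphy, so it tells us nothing about relationships among taxa.
V (state '0') occurs in Taxon 4 and Taxon 9 but conflicts with the nesting implied by the other characters — most parsimoniously interpreted as homoplasy.
VI (derived state '0') is shared by Taxon 4 and Taxon 8 — a synapomorphy uniting that clade.
Most parsimonious ingroup topology: (((Taxon 8,Taxon 4),Taxon 1),Taxon 9).
The clade {Taxon 4, Taxon 8} is supported by VI: its derived state '0' occurs in exactly those taxa and in no other taxon (including the outgroup).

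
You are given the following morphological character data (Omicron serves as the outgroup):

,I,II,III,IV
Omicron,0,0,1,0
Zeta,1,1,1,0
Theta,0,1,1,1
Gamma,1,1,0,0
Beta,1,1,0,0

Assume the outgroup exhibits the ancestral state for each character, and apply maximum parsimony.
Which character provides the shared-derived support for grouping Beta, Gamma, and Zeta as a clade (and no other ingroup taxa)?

Character polarity is set by the outgroup: the derived state is whichever differs from the outgroup's state, so for III the derived state is '0', and for the remaining characters it is '1'.
I (derived state '1') is shared by Beta, Gamma, and Zeta — a synapomorphy uniting that clade.
II (derived state '1') is shared by all ingroup taxa — unites the whole ingroup.
Only Beta and Gamma show the derived state '0' for III, supporting them as a clade.
IV: derived state '1' in Theta only — an autapomorphy, so it tells us nothing about relationships among taxa.
Most parsimonious ingroup topology: ((Zeta,(Gamma,Beta)),Theta).
The clade {Beta, Gamma, Zeta} is supported by I: its derived state '1' occurs in exactly those taxa and in no other taxon (including the outgroup).

I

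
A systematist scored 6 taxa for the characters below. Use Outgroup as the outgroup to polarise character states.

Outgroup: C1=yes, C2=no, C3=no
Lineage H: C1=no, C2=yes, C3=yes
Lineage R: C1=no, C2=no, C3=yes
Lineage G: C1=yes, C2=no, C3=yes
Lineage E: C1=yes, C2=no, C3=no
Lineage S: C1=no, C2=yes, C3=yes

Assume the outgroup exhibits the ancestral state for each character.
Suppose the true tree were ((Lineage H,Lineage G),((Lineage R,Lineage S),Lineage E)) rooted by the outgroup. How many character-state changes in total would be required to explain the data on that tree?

Map each character onto ((Lineage H,Lineage G),((Lineage R,Lineage S),Lineage E)) (rooted by Outgroup) and count the minimum state changes it requires (Fitch parsimony):
C1: 2; C2: 2; C3: 2.
Total tree length = 6.

6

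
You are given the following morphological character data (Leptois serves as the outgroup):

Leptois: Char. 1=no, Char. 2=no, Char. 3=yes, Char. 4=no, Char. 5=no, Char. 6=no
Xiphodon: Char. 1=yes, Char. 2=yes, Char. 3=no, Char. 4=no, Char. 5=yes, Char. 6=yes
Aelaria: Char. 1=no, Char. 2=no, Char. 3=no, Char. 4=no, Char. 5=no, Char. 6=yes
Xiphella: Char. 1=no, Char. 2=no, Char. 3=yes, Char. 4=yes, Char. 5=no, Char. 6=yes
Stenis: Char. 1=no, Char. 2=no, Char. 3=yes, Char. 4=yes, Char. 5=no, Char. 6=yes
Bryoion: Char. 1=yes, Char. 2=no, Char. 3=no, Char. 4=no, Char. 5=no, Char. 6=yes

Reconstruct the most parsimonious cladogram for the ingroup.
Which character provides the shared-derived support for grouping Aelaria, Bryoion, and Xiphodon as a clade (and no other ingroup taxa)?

Character polarity is set by the outgroup: the derived state is whichever differs from the outgroup's state, so for Char. 3 the derived state is 'no', and for the remaining characters it is 'yes'.
Char. 1 (derived state 'yes') is shared by Bryoion and Xiphodon — a synapomorphy uniting that clade.
Char. 2: derived state 'yes' in Xiphodon only — an autapomorphy, so it tells us nothing about relationships among taxa.
Only Aelaria, Bryoion, and Xiphodon show the derived state 'no' for Char. 3, supporting them as a clade.
Char. 4: derived state 'yes' in Stenis and Xiphella only — synapomorphy for {Stenis, Xiphella}.
Char. 5 (derived state 'yes') is unique to Xiphodon (autapomorphy; uninformative for grouping).
All ingroup taxa share the derived state 'yes' for Char. 6; it defines the ingroup but does not resolve relationships within it.
Most parsimonious ingroup topology: (((Xiphodon,Bryoion),Aelaria),(Xiphella,Stenis)).
The clade {Aelaria, Bryoion, Xiphodon} is supported by Char. 3: its derived state 'no' occurs in exactly those taxa and in no other taxon (including the outgroup).

Char. 3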